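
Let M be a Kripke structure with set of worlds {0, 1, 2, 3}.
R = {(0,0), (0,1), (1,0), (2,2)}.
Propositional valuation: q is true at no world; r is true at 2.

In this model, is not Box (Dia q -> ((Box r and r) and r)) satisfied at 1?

No

At 1: Box (Dia q -> ((Box r and r) and r)) is true, so not Box (Dia q -> ((Box r and r) and r)) is false.
  At 1: Box (Dia q -> ((Box r and r) and r)) requires Dia q -> ((Box r and r) and r) at every successor {0}.
      At 0: Dia q is false, (Box r and r) and r is false, so Dia q -> ((Box r and r) and r) is true.
  So Box (Dia q -> ((Box r and r) and r)) is true at 1.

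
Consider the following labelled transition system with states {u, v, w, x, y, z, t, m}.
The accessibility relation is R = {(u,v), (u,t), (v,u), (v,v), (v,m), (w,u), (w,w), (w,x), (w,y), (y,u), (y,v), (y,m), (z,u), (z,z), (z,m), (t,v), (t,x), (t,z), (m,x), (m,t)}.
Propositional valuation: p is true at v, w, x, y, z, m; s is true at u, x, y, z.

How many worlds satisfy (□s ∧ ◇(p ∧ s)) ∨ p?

6

Let φ = (□s ∧ ◇(p ∧ s)) ∨ p. Evaluate φ at each world:
  u (successors {v, t}): φ is false.
  v (successors {u, v, m}): φ is true.
  w (successors {u, w, x, y}): φ is true.
  x (successors ∅): φ is true.
  y (successors {u, v, m}): φ is true.
  z (successors {u, z, m}): φ is true.
  t (successors {v, x, z}): φ is false.
  m (successors {x, t}): φ is true.
For instance, at u:
  At u: □s ∧ ◇(p ∧ s) is false, p is false, so (□s ∧ ◇(p ∧ s)) ∨ p is false.
    At u: □s is false, ◇(p ∧ s) is false, so □s ∧ ◇(p ∧ s) is false.
      At u: □s requires s at every successor {v, t}.
        s fails at v, so □s is false at u.
      At u: ◇(p ∧ s) requires p ∧ s at some successor in {v, t}.
        At v: p ∧ s is false.
        At t: p ∧ s is false.
      So ◇(p ∧ s) is false at u.
Satisfying worlds: {v, w, x, y, z, m}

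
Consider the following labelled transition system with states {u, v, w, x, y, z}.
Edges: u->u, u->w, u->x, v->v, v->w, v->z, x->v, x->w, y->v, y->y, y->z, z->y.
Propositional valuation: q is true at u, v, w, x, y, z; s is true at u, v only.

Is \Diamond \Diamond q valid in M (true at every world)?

No

Recall that \Diamond ψ holds at a world iff ψ holds at some accessible world.
Let φ = \Diamond \Diamond q. Evaluate φ at each world:
  u (successors {u, w, x}): φ is true.
  v (successors {v, w, z}): φ is true.
  w (successors ∅): φ is false.
  x (successors {v, w}): φ is true.
  y (successors {v, y, z}): φ is true.
  z (successors {y}): φ is true.
Detail at w (counterexample):
  At w: no accessible worlds, so \Diamond \Diamond q is false.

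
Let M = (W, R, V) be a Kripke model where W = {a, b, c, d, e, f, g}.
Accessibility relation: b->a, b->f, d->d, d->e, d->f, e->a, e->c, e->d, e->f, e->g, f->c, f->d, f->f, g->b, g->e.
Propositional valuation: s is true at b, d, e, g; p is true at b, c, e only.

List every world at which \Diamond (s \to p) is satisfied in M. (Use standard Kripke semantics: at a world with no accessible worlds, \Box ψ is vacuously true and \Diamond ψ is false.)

b, d, e, f, g

Let φ = \Diamond (s \to p). Evaluate φ at each world:
  a (successors ∅): φ is false.
  b (successors {a, f}): φ is true.
  c (successors ∅): φ is false.
  d (successors {d, e, f}): φ is true.
  e (successors {a, c, d, f, g}): φ is true.
  f (successors {c, d, f}): φ is true.
  g (successors {b, e}): φ is true.
For instance, at e:
  At e: \Diamond (s \to p) requires s \to p at some successor in {a, c, d, f, g}.
    s \to p holds at a, so \Diamond (s \to p) is true at e.
Satisfying worlds: {b, d, e, f, g}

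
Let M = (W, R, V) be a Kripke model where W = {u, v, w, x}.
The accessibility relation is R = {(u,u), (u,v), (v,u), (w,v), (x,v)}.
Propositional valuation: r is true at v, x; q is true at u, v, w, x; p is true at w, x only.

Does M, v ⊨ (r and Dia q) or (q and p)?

At v: r and Dia q is true, q and p is false, so (r and Dia q) or (q and p) is true.
  At v: r is true, Dia q is true, so r and Dia q is true.
    At v: Dia q requires q at some successor in {u}.
      q holds at u, so Dia q is true at v.

Yes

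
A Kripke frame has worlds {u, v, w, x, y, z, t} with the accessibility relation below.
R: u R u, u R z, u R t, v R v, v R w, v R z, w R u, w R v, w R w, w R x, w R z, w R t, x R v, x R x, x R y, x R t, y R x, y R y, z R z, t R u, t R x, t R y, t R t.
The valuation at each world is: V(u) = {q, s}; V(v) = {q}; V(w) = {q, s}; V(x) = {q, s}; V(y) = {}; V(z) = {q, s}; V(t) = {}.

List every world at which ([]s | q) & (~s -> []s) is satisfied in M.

Let φ = ([]s | q) & (~s -> []s). Evaluate φ at each world:
  u (successors {u, z, t}): φ is true.
  v (successors {v, w, z}): φ is false.
  w (successors {u, v, w, x, z, t}): φ is true.
  x (successors {v, x, y, t}): φ is true.
  y (successors {x, y}): φ is false.
  z (successors {z}): φ is true.
  t (successors {u, x, y, t}): φ is false.
For instance, at v:
  At v: []s | q is true, ~s -> []s is false, so ([]s | q) & (~s -> []s) is false.
    At v: []s is false, q is true, so []s | q is true.
      At v: []s requires s at every successor {v, w, z}.
        s fails at v, so []s is false at v.
    At v: ~s is true, []s is false, so ~s -> []s is false.
      At v: []s requires s at every successor {v, w, z}.
        s fails at v, so []s is false at v.
Satisfying worlds: {u, w, x, z}

u, w, x, z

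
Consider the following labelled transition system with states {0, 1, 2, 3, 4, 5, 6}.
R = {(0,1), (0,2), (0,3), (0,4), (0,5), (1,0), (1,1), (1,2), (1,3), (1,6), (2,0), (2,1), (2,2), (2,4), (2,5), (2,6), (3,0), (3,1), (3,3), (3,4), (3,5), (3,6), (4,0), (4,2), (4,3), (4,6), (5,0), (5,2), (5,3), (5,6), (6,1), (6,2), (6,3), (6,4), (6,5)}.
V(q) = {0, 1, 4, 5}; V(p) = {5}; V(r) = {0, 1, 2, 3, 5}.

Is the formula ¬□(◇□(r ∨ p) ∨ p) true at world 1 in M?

At 1: □(◇□(r ∨ p) ∨ p) is false, so ¬□(◇□(r ∨ p) ∨ p) is true.
  At 1: □(◇□(r ∨ p) ∨ p) requires ◇□(r ∨ p) ∨ p at every successor {0, 1, 2, 3, 6}.
    ◇□(r ∨ p) ∨ p fails at 0, so □(◇□(r ∨ p) ∨ p) is false at 1.
      At 0: ◇□(r ∨ p) is false, p is false, so ◇□(r ∨ p) ∨ p is false.

Yes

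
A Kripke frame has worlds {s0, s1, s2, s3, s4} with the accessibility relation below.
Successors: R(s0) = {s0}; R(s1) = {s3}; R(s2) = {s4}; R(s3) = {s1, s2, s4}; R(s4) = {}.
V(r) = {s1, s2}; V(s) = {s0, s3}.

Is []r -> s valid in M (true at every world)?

No

Recall that []ψ holds at a world iff ψ holds at every accessible world, and <>ψ holds iff ψ holds at some accessible world.
Let φ = []r -> s. Evaluate φ at each world:
  s0 (successors {s0}): φ is true.
  s1 (successors {s3}): φ is true.
  s2 (successors {s4}): φ is true.
  s3 (successors {s1, s2, s4}): φ is true.
  s4 (successors ∅): φ is false.
Detail at s4 (counterexample):
  At s4: []r is true, s is false, so []r -> s is false.
    At s4: no accessible worlds, so []r holds vacuously.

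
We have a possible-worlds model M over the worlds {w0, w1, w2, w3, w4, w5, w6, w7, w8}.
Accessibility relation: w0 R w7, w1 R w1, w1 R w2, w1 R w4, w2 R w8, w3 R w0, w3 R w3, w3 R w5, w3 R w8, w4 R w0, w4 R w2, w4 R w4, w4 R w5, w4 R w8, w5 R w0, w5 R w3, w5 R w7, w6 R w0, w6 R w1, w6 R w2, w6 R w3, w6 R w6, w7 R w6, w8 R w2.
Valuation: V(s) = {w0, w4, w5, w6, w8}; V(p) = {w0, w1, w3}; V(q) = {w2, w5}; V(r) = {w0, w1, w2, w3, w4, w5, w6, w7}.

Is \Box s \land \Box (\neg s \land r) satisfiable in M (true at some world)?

No

Let φ = \Box s \land \Box (\neg s \land r). Evaluate φ at each world:
  w0 (successors {w7}): φ is false.
  w1 (successors {w1, w2, w4}): φ is false.
  w2 (successors {w8}): φ is false.
  w3 (successors {w0, w3, w5, w8}): φ is false.
  w4 (successors {w0, w2, w4, w5, w8}): φ is false.
  w5 (successors {w0, w3, w7}): φ is false.
  w6 (successors {w0, w1, w2, w3, w6}): φ is false.
  w7 (successors {w6}): φ is false.
  w8 (successors {w2}): φ is false.
For instance, at w6:
  At w6: \Box s is false, \Box (\neg s \land r) is false, so \Box s \land \Box (\neg s \land r) is false.
    At w6: \Box s requires s at every successor {w0, w1, w2, w3, w6}.
      s fails at w1, so \Box s is false at w6.
    At w6: \Box (\neg s \land r) requires \neg s \land r at every successor {w0, w1, w2, w3, w6}.
      \neg s \land r fails at w0, so \Box (\neg s \land r) is false at w6.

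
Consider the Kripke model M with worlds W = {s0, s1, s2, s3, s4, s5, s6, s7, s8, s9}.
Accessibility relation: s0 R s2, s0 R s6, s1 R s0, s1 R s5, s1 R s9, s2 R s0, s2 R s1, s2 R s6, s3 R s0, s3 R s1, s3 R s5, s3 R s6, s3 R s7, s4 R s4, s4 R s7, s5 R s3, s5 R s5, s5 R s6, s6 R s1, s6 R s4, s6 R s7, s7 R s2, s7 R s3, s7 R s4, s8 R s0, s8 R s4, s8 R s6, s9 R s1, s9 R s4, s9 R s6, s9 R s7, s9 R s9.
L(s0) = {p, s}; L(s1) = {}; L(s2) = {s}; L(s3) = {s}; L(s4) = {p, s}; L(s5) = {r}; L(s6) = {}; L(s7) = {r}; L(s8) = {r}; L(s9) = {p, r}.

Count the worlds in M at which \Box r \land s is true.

Let φ = \Box r \land s. Evaluate φ at each world:
  s0 (successors {s2, s6}): φ is false.
  s1 (successors {s0, s5, s9}): φ is false.
  s2 (successors {s0, s1, s6}): φ is false.
  s3 (successors {s0, s1, s5, s6, s7}): φ is false.
  s4 (successors {s4, s7}): φ is false.
  s5 (successors {s3, s5, s6}): φ is false.
  s6 (successors {s1, s4, s7}): φ is false.
  s7 (successors {s2, s3, s4}): φ is false.
  s8 (successors {s0, s4, s6}): φ is false.
  s9 (successors {s1, s4, s6, s7, s9}): φ is false.
For instance, at s2:
  At s2: \Box r is false, s is true, so \Box r \land s is false.
    At s2: \Box r requires r at every successor {s0, s1, s6}.
      r fails at s0, so \Box r is false at s2.
Satisfying worlds: none.

0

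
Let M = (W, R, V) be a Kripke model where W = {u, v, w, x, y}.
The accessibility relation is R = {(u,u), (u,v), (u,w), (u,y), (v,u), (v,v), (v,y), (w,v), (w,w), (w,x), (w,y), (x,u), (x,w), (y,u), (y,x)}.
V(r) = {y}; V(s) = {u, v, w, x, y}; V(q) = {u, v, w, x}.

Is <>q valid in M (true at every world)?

Yes

Let φ = <>q. Evaluate φ at each world:
  u (successors {u, v, w, y}): φ is true.
  v (successors {u, v, y}): φ is true.
  w (successors {v, w, x, y}): φ is true.
  x (successors {u, w}): φ is true.
  y (successors {u, x}): φ is true.
For instance, at y:
  At y: <>q requires q at some successor in {u, x}.
    q holds at u, so <>q is true at y.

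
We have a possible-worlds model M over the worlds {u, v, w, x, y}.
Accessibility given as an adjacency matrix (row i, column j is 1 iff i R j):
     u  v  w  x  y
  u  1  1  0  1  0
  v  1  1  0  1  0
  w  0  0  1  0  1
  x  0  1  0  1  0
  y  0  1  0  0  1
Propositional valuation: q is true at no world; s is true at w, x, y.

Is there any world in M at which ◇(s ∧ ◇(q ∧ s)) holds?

Let φ = ◇(s ∧ ◇(q ∧ s)). Evaluate φ at each world:
  u (successors {u, v, x}): φ is false.
  v (successors {u, v, x}): φ is false.
  w (successors {w, y}): φ is false.
  x (successors {v, x}): φ is false.
  y (successors {v, y}): φ is false.
For instance, at x:
  At x: ◇(s ∧ ◇(q ∧ s)) requires s ∧ ◇(q ∧ s) at some successor in {v, x}.
    At v: s ∧ ◇(q ∧ s) is false.
    At x: s ∧ ◇(q ∧ s) is false.
  So ◇(s ∧ ◇(q ∧ s)) is false at x.

No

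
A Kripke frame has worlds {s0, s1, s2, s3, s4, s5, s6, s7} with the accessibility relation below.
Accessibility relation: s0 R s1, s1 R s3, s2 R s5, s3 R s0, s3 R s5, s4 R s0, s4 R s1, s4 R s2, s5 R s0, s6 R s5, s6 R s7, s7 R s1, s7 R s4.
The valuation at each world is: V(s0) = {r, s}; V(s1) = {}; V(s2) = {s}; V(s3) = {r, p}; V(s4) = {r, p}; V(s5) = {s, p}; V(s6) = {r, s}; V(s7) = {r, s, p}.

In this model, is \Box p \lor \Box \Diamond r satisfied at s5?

At s5: \Box p is false, \Box \Diamond r is false, so \Box p \lor \Box \Diamond r is false.
  At s5: \Box p requires p at every successor {s0}.
    p fails at s0, so \Box p is false at s5.
  At s5: \Box \Diamond r requires \Diamond r at every successor {s0}.
    \Diamond r fails at s0, so \Box \Diamond r is false at s5.
      At s0: \Diamond r requires r at some successor in {s1}.
        At s1: r is false.
      So \Diamond r is false at s0.

No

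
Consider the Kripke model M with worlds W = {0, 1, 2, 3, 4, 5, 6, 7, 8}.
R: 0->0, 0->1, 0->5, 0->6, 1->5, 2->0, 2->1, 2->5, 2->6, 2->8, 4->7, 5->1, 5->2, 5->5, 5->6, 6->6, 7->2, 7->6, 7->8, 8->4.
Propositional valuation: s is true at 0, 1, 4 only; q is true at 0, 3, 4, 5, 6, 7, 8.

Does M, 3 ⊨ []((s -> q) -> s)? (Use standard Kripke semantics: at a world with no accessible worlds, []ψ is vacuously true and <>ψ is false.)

Yes

Recall that []ψ holds at a world iff ψ holds at every accessible world, and <>ψ holds iff ψ holds at some accessible world.
At 3: no accessible worlds, so []((s -> q) -> s) holds vacuously.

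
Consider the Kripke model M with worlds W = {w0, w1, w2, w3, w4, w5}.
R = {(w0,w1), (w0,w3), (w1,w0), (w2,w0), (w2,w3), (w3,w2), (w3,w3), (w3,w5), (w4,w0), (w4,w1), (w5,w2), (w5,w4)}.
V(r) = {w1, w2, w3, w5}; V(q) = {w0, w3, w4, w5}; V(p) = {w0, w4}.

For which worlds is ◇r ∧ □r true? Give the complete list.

Let φ = ◇r ∧ □r. Evaluate φ at each world:
  w0 (successors {w1, w3}): φ is true.
  w1 (successors {w0}): φ is false.
  w2 (successors {w0, w3}): φ is false.
  w3 (successors {w2, w3, w5}): φ is true.
  w4 (successors {w0, w1}): φ is false.
  w5 (successors {w2, w4}): φ is false.
For instance, at w1:
  At w1: ◇r is false, □r is false, so ◇r ∧ □r is false.
    At w1: ◇r requires r at some successor in {w0}.
      At w0: r is false.
    So ◇r is false at w1.
    At w1: □r requires r at every successor {w0}.
      r fails at w0, so □r is false at w1.
Satisfying worlds: {w0, w3}

w0, w3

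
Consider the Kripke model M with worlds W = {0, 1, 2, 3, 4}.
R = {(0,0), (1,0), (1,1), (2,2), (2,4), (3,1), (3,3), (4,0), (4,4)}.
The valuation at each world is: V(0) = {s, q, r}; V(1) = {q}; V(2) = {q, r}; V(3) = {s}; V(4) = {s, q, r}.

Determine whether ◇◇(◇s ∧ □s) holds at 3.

At 3: ◇◇(◇s ∧ □s) requires ◇(◇s ∧ □s) at some successor in {1, 3}.
  ◇(◇s ∧ □s) holds at 1, so ◇◇(◇s ∧ □s) is true at 3.
    At 1: ◇(◇s ∧ □s) requires ◇s ∧ □s at some successor in {0, 1}.
      ◇s ∧ □s holds at 0, so ◇(◇s ∧ □s) is true at 1.

Yes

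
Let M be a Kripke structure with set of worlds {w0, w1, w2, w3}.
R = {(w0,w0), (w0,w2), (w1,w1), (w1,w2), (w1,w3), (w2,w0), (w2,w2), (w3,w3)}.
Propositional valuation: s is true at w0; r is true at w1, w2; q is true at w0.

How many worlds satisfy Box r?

Let φ = Box r. Evaluate φ at each world:
  w0 (successors {w0, w2}): φ is false.
  w1 (successors {w1, w2, w3}): φ is false.
  w2 (successors {w0, w2}): φ is false.
  w3 (successors {w3}): φ is false.
For instance, at w1:
  At w1: Box r requires r at every successor {w1, w2, w3}.
    r fails at w3, so Box r is false at w1.
Satisfying worlds: none.

0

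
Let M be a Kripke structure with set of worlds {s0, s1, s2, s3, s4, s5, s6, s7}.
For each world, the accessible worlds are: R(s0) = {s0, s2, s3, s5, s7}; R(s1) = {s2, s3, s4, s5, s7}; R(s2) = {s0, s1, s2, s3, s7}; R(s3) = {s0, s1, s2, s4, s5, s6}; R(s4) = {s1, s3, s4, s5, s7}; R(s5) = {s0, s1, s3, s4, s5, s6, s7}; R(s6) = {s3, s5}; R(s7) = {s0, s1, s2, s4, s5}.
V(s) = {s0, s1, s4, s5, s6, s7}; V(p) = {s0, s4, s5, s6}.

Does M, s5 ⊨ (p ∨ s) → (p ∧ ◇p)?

At s5: p ∨ s is true, p ∧ ◇p is true, so (p ∨ s) → (p ∧ ◇p) is true.
  At s5: p is true, ◇p is true, so p ∧ ◇p is true.
    At s5: ◇p requires p at some successor in {s0, s1, s3, s4, s5, s6, s7}.
      p holds at s0, so ◇p is true at s5.

Yes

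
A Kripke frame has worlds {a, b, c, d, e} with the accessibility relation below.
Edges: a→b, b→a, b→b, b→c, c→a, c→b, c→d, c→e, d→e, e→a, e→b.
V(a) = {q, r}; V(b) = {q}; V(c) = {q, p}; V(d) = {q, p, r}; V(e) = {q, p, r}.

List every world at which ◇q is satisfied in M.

a, b, c, d, e

Recall that ◇ψ holds at a world iff ψ holds at some accessible world.
Let φ = ◇q. Evaluate φ at each world:
  a (successors {b}): φ is true.
  b (successors {a, b, c}): φ is true.
  c (successors {a, b, d, e}): φ is true.
  d (successors {e}): φ is true.
  e (successors {a, b}): φ is true.
For instance, at c:
  At c: ◇q requires q at some successor in {a, b, d, e}.
    q holds at a, so ◇q is true at c.
Satisfying worlds: {a, b, c, d, e}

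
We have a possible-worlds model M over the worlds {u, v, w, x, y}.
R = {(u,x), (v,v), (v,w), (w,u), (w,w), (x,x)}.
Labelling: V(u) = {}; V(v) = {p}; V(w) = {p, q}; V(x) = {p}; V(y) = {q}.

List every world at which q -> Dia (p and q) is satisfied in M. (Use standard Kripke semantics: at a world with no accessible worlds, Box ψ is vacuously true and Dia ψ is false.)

Recall that Dia ψ holds at a world iff ψ holds at some accessible world.
Let φ = q -> Dia (p and q). Evaluate φ at each world:
  u (successors {x}): φ is true.
  v (successors {v, w}): φ is true.
  w (successors {u, w}): φ is true.
  x (successors {x}): φ is true.
  y (successors ∅): φ is false.
For instance, at x:
  At x: q is false, Dia (p and q) is false, so q -> Dia (p and q) is true.
    At x: Dia (p and q) requires p and q at some successor in {x}.
      At x: p and q is false.
    So Dia (p and q) is false at x.
Satisfying worlds: {u, v, w, x}

u, v, w, x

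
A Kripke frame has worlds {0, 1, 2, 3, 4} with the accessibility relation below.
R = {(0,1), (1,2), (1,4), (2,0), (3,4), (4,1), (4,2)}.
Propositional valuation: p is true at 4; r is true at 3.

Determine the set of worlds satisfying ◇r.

Let φ = ◇r. Evaluate φ at each world:
  0 (successors {1}): φ is false.
  1 (successors {2, 4}): φ is false.
  2 (successors {0}): φ is false.
  3 (successors {4}): φ is false.
  4 (successors {1, 2}): φ is false.
For instance, at 1:
  At 1: ◇r requires r at some successor in {2, 4}.
    At 2: r is false.
    At 4: r is false.
  So ◇r is false at 1.
Satisfying worlds: none.

none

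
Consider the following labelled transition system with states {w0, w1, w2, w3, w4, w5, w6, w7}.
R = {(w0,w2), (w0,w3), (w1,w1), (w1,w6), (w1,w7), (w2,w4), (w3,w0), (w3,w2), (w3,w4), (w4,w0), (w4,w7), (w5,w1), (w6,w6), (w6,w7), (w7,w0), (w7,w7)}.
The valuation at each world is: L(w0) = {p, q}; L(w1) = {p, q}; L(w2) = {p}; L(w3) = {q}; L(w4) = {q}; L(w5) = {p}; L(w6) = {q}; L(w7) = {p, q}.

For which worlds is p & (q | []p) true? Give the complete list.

Let φ = p & (q | []p). Evaluate φ at each world:
  w0 (successors {w2, w3}): φ is true.
  w1 (successors {w1, w6, w7}): φ is true.
  w2 (successors {w4}): φ is false.
  w3 (successors {w0, w2, w4}): φ is false.
  w4 (successors {w0, w7}): φ is false.
  w5 (successors {w1}): φ is true.
  w6 (successors {w6, w7}): φ is false.
  w7 (successors {w0, w7}): φ is true.
For instance, at w4:
  At w4: p is false, q | []p is true, so p & (q | []p) is false.
    At w4: q is true, []p is true, so q | []p is true.
      At w4: []p requires p at every successor {w0, w7}.
        At w0: p is true.
        At w7: p is true.
      So []p is true at w4.
Satisfying worlds: {w0, w1, w5, w7}

w0, w1, w5, w7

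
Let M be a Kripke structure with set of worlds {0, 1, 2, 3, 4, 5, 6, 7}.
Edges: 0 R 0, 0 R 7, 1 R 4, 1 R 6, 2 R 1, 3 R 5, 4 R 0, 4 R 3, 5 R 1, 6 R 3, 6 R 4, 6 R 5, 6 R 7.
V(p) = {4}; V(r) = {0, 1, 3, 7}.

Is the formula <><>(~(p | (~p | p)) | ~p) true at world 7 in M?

At 7: no accessible worlds, so <><>(~(p | (~p | p)) | ~p) is false.

No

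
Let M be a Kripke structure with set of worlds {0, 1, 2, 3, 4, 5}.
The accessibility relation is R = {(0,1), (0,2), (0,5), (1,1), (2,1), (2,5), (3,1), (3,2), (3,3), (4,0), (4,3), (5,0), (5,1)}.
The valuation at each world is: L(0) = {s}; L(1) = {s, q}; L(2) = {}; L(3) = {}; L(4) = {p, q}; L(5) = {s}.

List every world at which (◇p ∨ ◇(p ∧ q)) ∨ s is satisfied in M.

Recall that ◇ψ holds at a world iff ψ holds at some accessible world.
Let φ = (◇p ∨ ◇(p ∧ q)) ∨ s. Evaluate φ at each world:
  0 (successors {1, 2, 5}): φ is true.
  1 (successors {1}): φ is true.
  2 (successors {1, 5}): φ is false.
  3 (successors {1, 2, 3}): φ is false.
  4 (successors {0, 3}): φ is false.
  5 (successors {0, 1}): φ is true.
For instance, at 1:
  At 1: ◇p ∨ ◇(p ∧ q) is false, s is true, so (◇p ∨ ◇(p ∧ q)) ∨ s is true.
    At 1: ◇p is false, ◇(p ∧ q) is false, so ◇p ∨ ◇(p ∧ q) is false.
      At 1: ◇p requires p at some successor in {1}.
        At 1: p is false.
      So ◇p is false at 1.
      At 1: ◇(p ∧ q) requires p ∧ q at some successor in {1}.
        At 1: p ∧ q is false.
      So ◇(p ∧ q) is false at 1.
Satisfying worlds: {0, 1, 5}

0, 1, 5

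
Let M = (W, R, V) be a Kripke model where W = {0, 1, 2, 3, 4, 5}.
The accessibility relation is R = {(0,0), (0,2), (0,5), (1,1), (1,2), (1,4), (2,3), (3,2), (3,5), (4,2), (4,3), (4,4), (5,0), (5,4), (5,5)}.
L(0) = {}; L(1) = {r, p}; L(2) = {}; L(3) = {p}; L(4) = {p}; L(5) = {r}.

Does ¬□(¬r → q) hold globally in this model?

Let φ = ¬□(¬r → q). Evaluate φ at each world:
  0 (successors {0, 2, 5}): φ is true.
  1 (successors {1, 2, 4}): φ is true.
  2 (successors {3}): φ is true.
  3 (successors {2, 5}): φ is true.
  4 (successors {2, 3, 4}): φ is true.
  5 (successors {0, 4, 5}): φ is true.
For instance, at 0:
  At 0: □(¬r → q) is false, so ¬□(¬r → q) is true.
    At 0: □(¬r → q) requires ¬r → q at every successor {0, 2, 5}.
      ¬r → q fails at 0, so □(¬r → q) is false at 0.

Yes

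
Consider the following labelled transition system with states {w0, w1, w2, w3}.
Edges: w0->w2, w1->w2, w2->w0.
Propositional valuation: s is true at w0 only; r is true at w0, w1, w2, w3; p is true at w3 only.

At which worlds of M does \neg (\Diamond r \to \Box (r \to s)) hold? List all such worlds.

Let φ = \neg (\Diamond r \to \Box (r \to s)). Evaluate φ at each world:
  w0 (successors {w2}): φ is true.
  w1 (successors {w2}): φ is true.
  w2 (successors {w0}): φ is false.
  w3 (successors ∅): φ is false.
For instance, at w2:
  At w2: \Diamond r \to \Box (r \to s) is true, so \neg (\Diamond r \to \Box (r \to s)) is false.
    At w2: \Diamond r is true, \Box (r \to s) is true, so \Diamond r \to \Box (r \to s) is true.
      At w2: \Diamond r requires r at some successor in {w0}.
        r holds at w0, so \Diamond r is true at w2.
      At w2: \Box (r \to s) requires r \to s at every successor {w0}.
        At w0: r \to s is true.
      So \Box (r \to s) is true at w2.
Satisfying worlds: {w0, w1}

w0, w1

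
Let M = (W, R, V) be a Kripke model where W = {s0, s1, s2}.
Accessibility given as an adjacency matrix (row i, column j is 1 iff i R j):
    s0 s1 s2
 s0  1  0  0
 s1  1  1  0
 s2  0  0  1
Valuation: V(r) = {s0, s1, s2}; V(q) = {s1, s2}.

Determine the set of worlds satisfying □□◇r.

Recall that □ψ holds at a world iff ψ holds at every accessible world, and ◇ψ holds iff ψ holds at some accessible world.
Let φ = □□◇r. Evaluate φ at each world:
  s0 (successors {s0}): φ is true.
  s1 (successors {s0, s1}): φ is true.
  s2 (successors {s2}): φ is true.
For instance, at s1:
  At s1: □□◇r requires □◇r at every successor {s0, s1}.
      At s0: □◇r requires ◇r at every successor {s0}.
        At s0: ◇r is true.
      So □◇r is true at s0.
      At s1: □◇r requires ◇r at every successor {s0, s1}.
        At s0: ◇r is true.
        At s1: ◇r is true.
      So □◇r is true at s1.
  So □□◇r is true at s1.
Satisfying worlds: {s0, s1, s2}

s0, s1, s2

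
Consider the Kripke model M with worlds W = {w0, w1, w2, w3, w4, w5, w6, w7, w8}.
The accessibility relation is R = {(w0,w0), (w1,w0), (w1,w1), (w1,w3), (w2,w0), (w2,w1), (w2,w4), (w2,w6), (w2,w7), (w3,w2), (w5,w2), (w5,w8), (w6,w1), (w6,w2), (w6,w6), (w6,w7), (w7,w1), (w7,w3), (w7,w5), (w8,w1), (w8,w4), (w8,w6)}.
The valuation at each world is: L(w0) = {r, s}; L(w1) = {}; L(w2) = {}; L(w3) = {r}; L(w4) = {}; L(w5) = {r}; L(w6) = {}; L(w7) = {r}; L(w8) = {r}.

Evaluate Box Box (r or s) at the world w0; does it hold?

At w0: Box Box (r or s) requires Box (r or s) at every successor {w0}.
    At w0: Box (r or s) requires r or s at every successor {w0}.
      At w0: r or s is true.
    So Box (r or s) is true at w0.
So Box Box (r or s) is true at w0.

Yes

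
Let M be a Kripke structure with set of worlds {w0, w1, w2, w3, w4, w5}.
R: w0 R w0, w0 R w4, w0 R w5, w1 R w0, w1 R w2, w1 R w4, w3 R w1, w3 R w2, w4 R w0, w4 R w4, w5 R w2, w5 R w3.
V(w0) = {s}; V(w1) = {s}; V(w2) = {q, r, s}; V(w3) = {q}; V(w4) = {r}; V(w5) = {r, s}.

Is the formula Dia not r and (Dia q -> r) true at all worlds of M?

Recall that Dia ψ holds at a world iff ψ holds at some accessible world.
Let φ = Dia not r and (Dia q -> r). Evaluate φ at each world:
  w0 (successors {w0, w4, w5}): φ is true.
  w1 (successors {w0, w2, w4}): φ is false.
  w2 (successors ∅): φ is false.
  w3 (successors {w1, w2}): φ is false.
  w4 (successors {w0, w4}): φ is true.
  w5 (successors {w2, w3}): φ is true.
Detail at w1 (counterexample):
  At w1: Dia not r is true, Dia q -> r is false, so Dia not r and (Dia q -> r) is false.
    At w1: Dia not r requires not r at some successor in {w0, w2, w4}.
      not r holds at w0, so Dia not r is true at w1.
    At w1: Dia q is true, r is false, so Dia q -> r is false.
      At w1: Dia q requires q at some successor in {w0, w2, w4}.
        q holds at w2, so Dia q is true at w1.

No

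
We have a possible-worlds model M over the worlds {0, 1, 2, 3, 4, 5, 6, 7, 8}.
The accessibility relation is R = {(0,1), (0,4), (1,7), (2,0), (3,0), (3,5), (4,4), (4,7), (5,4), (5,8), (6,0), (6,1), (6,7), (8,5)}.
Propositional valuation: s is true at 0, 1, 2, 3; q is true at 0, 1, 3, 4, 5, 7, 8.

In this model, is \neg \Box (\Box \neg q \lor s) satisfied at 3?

Yes

Recall that \Box ψ holds at a world iff ψ holds at every accessible world, and \Diamond ψ holds iff ψ holds at some accessible world.
At 3: \Box (\Box \neg q \lor s) is false, so \neg \Box (\Box \neg q \lor s) is true.
  At 3: \Box (\Box \neg q \lor s) requires \Box \neg q \lor s at every successor {0, 5}.
    \Box \neg q \lor s fails at 5, so \Box (\Box \neg q \lor s) is false at 3.
      At 5: \Box \neg q is false, s is false, so \Box \neg q \lor s is false.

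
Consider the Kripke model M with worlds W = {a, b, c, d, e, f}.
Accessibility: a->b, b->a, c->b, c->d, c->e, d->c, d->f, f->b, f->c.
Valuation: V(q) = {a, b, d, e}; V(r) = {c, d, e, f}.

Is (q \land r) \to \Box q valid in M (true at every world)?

Let φ = (q \land r) \to \Box q. Evaluate φ at each world:
  a (successors {b}): φ is true.
  b (successors {a}): φ is true.
  c (successors {b, d, e}): φ is true.
  d (successors {c, f}): φ is false.
  e (successors ∅): φ is true.
  f (successors {b, c}): φ is true.
Detail at d (counterexample):
  At d: q \land r is true, \Box q is false, so (q \land r) \to \Box q is false.
    At d: \Box q requires q at every successor {c, f}.
      q fails at c, so \Box q is false at d.

No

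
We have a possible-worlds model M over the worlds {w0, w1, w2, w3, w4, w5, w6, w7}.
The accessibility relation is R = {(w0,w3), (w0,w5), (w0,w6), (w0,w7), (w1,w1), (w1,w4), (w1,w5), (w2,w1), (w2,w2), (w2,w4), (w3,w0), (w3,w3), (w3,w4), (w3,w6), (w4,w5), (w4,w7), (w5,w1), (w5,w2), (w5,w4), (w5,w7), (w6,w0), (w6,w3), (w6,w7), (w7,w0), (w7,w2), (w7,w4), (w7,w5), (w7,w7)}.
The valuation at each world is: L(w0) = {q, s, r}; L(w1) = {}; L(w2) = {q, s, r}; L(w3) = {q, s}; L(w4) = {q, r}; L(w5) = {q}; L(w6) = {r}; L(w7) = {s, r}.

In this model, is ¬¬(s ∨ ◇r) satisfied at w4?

At w4: ¬(s ∨ ◇r) is false, so ¬¬(s ∨ ◇r) is true.
  At w4: s ∨ ◇r is true, so ¬(s ∨ ◇r) is false.
    At w4: s is false, ◇r is true, so s ∨ ◇r is true.
      At w4: ◇r requires r at some successor in {w5, w7}.
        r holds at w7, so ◇r is true at w4.

Yes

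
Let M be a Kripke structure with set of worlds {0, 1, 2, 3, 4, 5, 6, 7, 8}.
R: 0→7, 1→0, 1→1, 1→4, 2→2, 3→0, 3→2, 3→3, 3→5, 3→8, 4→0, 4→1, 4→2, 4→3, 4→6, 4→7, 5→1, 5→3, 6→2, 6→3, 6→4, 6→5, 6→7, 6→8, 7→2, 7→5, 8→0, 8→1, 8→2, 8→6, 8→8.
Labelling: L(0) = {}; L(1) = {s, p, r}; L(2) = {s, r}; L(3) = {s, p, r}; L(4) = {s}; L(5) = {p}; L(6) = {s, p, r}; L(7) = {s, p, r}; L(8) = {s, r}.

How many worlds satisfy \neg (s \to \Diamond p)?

Let φ = \neg (s \to \Diamond p). Evaluate φ at each world:
  0 (successors {7}): φ is false.
  1 (successors {0, 1, 4}): φ is false.
  2 (successors {2}): φ is true.
  3 (successors {0, 2, 3, 5, 8}): φ is false.
  4 (successors {0, 1, 2, 3, 6, 7}): φ is false.
  5 (successors {1, 3}): φ is false.
  6 (successors {2, 3, 4, 5, 7, 8}): φ is false.
  7 (successors {2, 5}): φ is false.
  8 (successors {0, 1, 2, 6, 8}): φ is false.
For instance, at 3:
  At 3: s \to \Diamond p is true, so \neg (s \to \Diamond p) is false.
    At 3: s is true, \Diamond p is true, so s \to \Diamond p is true.
      At 3: \Diamond p requires p at some successor in {0, 2, 3, 5, 8}.
        p holds at 3, so \Diamond p is true at 3.
Satisfying worlds: {2}

1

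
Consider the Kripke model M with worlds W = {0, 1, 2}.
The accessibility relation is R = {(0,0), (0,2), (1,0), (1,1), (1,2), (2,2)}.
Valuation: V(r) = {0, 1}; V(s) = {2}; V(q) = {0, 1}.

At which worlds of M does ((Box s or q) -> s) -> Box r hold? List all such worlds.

Let φ = ((Box s or q) -> s) -> Box r. Evaluate φ at each world:
  0 (successors {0, 2}): φ is true.
  1 (successors {0, 1, 2}): φ is true.
  2 (successors {2}): φ is false.
For instance, at 2:
  At 2: (Box s or q) -> s is true, Box r is false, so ((Box s or q) -> s) -> Box r is false.
    At 2: Box s or q is true, s is true, so (Box s or q) -> s is true.
      At 2: Box s is true, q is false, so Box s or q is true.
    At 2: Box r requires r at every successor {2}.
      r fails at 2, so Box r is false at 2.
Satisfying worlds: {0, 1}

0, 1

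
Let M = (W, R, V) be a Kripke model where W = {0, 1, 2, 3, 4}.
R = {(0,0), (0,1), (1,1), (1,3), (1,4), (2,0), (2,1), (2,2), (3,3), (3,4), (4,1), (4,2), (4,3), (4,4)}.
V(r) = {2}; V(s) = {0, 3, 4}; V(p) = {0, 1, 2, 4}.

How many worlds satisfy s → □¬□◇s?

2

Let φ = s → □¬□◇s. Evaluate φ at each world:
  0 (successors {0, 1}): φ is false.
  1 (successors {1, 3, 4}): φ is true.
  2 (successors {0, 1, 2}): φ is true.
  3 (successors {3, 4}): φ is false.
  4 (successors {1, 2, 3, 4}): φ is false.
For instance, at 4:
  At 4: s is true, □¬□◇s is false, so s → □¬□◇s is false.
    At 4: □¬□◇s requires ¬□◇s at every successor {1, 2, 3, 4}.
      ¬□◇s fails at 1, so □¬□◇s is false at 4.
Satisfying worlds: {1, 2}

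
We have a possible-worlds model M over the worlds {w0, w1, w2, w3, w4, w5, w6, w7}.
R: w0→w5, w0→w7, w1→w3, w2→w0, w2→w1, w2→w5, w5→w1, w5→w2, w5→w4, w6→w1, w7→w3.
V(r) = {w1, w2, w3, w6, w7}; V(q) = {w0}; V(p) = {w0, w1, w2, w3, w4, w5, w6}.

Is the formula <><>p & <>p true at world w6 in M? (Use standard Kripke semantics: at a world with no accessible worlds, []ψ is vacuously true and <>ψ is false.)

Yes

Recall that <>ψ holds at a world iff ψ holds at some accessible world.
At w6: <><>p is true, <>p is true, so <><>p & <>p is true.
  At w6: <><>p requires <>p at some successor in {w1}.
    <>p holds at w1, so <><>p is true at w6.
      At w1: <>p requires p at some successor in {w3}.
        p holds at w3, so <>p is true at w1.
  At w6: <>p requires p at some successor in {w1}.
    p holds at w1, so <>p is true at w6.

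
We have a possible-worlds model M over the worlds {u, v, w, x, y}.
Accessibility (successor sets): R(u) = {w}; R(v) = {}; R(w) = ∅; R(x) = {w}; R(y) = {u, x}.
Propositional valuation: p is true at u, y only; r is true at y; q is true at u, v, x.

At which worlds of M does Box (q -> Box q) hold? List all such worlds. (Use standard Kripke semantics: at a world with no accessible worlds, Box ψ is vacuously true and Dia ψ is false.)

u, v, w, x

Let φ = Box (q -> Box q). Evaluate φ at each world:
  u (successors {w}): φ is true.
  v (successors ∅): φ is true.
  w (successors ∅): φ is true.
  x (successors {w}): φ is true.
  y (successors {u, x}): φ is false.
For instance, at y:
  At y: Box (q -> Box q) requires q -> Box q at every successor {u, x}.
    q -> Box q fails at u, so Box (q -> Box q) is false at y.
      At u: q is true, Box q is false, so q -> Box q is false.
Satisfying worlds: {u, v, w, x}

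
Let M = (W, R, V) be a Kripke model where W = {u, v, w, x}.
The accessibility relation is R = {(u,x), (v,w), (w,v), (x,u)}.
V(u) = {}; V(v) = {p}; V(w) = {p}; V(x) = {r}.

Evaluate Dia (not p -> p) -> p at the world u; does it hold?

Yes

At u: Dia (not p -> p) is false, p is false, so Dia (not p -> p) -> p is true.
  At u: Dia (not p -> p) requires not p -> p at some successor in {x}.
    At x: not p -> p is false.
  So Dia (not p -> p) is false at u.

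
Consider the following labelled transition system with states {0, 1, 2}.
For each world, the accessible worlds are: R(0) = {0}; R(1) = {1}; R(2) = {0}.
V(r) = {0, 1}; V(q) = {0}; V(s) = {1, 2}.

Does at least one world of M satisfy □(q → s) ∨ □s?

Yes

Recall that □ψ holds at a world iff ψ holds at every accessible world, and ◇ψ holds iff ψ holds at some accessible world.
Let φ = □(q → s) ∨ □s. Evaluate φ at each world:
  0 (successors {0}): φ is false.
  1 (successors {1}): φ is true.
  2 (successors {0}): φ is false.
Detail at 1 (witness):
  At 1: □(q → s) is true, □s is true, so □(q → s) ∨ □s is true.
    At 1: □(q → s) requires q → s at every successor {1}.
      At 1: q → s is true.
    So □(q → s) is true at 1.
    At 1: □s requires s at every successor {1}.
      At 1: s is true.
    So □s is true at 1.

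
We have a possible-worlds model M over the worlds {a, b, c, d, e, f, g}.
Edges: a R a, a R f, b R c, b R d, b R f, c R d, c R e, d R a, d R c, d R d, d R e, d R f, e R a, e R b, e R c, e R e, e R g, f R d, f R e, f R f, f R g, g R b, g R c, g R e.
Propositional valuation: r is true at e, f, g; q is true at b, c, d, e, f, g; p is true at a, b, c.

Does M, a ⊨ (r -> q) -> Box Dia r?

At a: r -> q is true, Box Dia r is true, so (r -> q) -> Box Dia r is true.
  At a: Box Dia r requires Dia r at every successor {a, f}.
      At a: Dia r requires r at some successor in {a, f}.
        r holds at f, so Dia r is true at a.
      At f: Dia r requires r at some successor in {d, e, f, g}.
        r holds at e, so Dia r is true at f.
  So Box Dia r is true at a.

Yes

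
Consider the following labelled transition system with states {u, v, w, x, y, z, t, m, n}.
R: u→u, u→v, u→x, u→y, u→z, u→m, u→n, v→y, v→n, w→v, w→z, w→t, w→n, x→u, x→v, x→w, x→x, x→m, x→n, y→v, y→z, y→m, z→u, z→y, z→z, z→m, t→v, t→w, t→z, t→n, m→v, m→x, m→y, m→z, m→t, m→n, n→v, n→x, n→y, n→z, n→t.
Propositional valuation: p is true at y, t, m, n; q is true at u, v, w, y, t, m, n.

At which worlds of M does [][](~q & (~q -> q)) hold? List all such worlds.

Let φ = [][](~q & (~q -> q)). Evaluate φ at each world:
  u (successors {u, v, x, y, z, m, n}): φ is false.
  v (successors {y, n}): φ is false.
  w (successors {v, z, t, n}): φ is false.
  x (successors {u, v, w, x, m, n}): φ is false.
  y (successors {v, z, m}): φ is false.
  z (successors {u, y, z, m}): φ is false.
  t (successors {v, w, z, n}): φ is false.
  m (successors {v, x, y, z, t, n}): φ is false.
  n (successors {v, x, y, z, t}): φ is false.
For instance, at w:
  At w: [][](~q & (~q -> q)) requires [](~q & (~q -> q)) at every successor {v, z, t, n}.
    [](~q & (~q -> q)) fails at v, so [][](~q & (~q -> q)) is false at w.
      At v: [](~q & (~q -> q)) requires ~q & (~q -> q) at every successor {y, n}.
        ~q & (~q -> q) fails at y, so [](~q & (~q -> q)) is false at v.
Satisfying worlds: none.

none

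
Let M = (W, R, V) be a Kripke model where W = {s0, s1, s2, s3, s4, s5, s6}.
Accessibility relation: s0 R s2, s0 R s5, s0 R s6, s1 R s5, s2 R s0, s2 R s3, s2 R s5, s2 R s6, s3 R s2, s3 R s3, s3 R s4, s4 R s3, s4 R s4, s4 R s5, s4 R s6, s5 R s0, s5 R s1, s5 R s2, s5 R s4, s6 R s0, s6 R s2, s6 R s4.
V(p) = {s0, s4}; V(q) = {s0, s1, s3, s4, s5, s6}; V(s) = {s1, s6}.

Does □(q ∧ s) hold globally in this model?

Let φ = □(q ∧ s). Evaluate φ at each world:
  s0 (successors {s2, s5, s6}): φ is false.
  s1 (successors {s5}): φ is false.
  s2 (successors {s0, s3, s5, s6}): φ is false.
  s3 (successors {s2, s3, s4}): φ is false.
  s4 (successors {s3, s4, s5, s6}): φ is false.
  s5 (successors {s0, s1, s2, s4}): φ is false.
  s6 (successors {s0, s2, s4}): φ is false.
Detail at s0 (counterexample):
  At s0: □(q ∧ s) requires q ∧ s at every successor {s2, s5, s6}.
    q ∧ s fails at s2, so □(q ∧ s) is false at s0.

No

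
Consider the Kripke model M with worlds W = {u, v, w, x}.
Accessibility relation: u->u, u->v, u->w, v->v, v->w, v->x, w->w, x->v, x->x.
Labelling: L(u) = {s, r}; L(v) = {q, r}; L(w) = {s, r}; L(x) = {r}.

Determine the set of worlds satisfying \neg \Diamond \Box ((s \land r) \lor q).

x

Recall that \Box ψ holds at a world iff ψ holds at every accessible world, and \Diamond ψ holds iff ψ holds at some accessible world.
Let φ = \neg \Diamond \Box ((s \land r) \lor q). Evaluate φ at each world:
  u (successors {u, v, w}): φ is false.
  v (successors {v, w, x}): φ is false.
  w (successors {w}): φ is false.
  x (successors {v, x}): φ is true.
For instance, at x:
  At x: \Diamond \Box ((s \land r) \lor q) is false, so \neg \Diamond \Box ((s \land r) \lor q) is true.
    At x: \Diamond \Box ((s \land r) \lor q) requires \Box ((s \land r) \lor q) at some successor in {v, x}.
      At v: \Box ((s \land r) \lor q) is false.
      At x: \Box ((s \land r) \lor q) is false.
    So \Diamond \Box ((s \land r) \lor q) is false at x.
Satisfying worlds: {x}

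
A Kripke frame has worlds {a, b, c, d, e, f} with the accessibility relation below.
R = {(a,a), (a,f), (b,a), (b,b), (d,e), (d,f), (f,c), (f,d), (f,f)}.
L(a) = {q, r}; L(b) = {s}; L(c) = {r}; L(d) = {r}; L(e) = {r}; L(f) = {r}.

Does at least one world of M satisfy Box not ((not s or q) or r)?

Yes

Let φ = Box not ((not s or q) or r). Evaluate φ at each world:
  a (successors {a, f}): φ is false.
  b (successors {a, b}): φ is false.
  c (successors ∅): φ is true.
  d (successors {e, f}): φ is false.
  e (successors ∅): φ is true.
  f (successors {c, d, f}): φ is false.
Detail at c (witness):
  At c: no accessible worlds, so Box not ((not s or q) or r) holds vacuously.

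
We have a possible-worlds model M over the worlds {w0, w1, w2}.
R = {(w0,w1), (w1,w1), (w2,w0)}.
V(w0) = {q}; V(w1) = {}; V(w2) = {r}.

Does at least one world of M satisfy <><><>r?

Let φ = <><><>r. Evaluate φ at each world:
  w0 (successors {w1}): φ is false.
  w1 (successors {w1}): φ is false.
  w2 (successors {w0}): φ is false.
For instance, at w1:
  At w1: <><><>r requires <><>r at some successor in {w1}.
    At w1: <><>r is false.
  So <><><>r is false at w1.

No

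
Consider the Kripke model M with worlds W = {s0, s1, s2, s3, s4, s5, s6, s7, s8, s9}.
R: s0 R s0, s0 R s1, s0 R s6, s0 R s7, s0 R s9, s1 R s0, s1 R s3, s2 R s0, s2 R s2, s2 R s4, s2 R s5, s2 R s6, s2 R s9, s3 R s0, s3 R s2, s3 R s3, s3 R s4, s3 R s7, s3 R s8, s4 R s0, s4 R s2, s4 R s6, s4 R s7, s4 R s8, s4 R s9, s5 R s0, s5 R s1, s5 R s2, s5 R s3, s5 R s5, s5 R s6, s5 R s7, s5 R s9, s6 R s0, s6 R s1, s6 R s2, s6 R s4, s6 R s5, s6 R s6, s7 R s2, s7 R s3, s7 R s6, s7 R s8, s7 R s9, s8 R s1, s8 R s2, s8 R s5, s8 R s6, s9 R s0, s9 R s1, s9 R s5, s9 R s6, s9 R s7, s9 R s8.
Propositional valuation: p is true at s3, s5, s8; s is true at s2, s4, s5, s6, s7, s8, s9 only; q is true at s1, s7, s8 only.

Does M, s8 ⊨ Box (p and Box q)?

At s8: Box (p and Box q) requires p and Box q at every successor {s1, s2, s5, s6}.
  p and Box q fails at s1, so Box (p and Box q) is false at s8.
    At s1: p is false, Box q is false, so p and Box q is false.
      At s1: Box q requires q at every successor {s0, s3}.
        q fails at s0, so Box q is false at s1.

No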